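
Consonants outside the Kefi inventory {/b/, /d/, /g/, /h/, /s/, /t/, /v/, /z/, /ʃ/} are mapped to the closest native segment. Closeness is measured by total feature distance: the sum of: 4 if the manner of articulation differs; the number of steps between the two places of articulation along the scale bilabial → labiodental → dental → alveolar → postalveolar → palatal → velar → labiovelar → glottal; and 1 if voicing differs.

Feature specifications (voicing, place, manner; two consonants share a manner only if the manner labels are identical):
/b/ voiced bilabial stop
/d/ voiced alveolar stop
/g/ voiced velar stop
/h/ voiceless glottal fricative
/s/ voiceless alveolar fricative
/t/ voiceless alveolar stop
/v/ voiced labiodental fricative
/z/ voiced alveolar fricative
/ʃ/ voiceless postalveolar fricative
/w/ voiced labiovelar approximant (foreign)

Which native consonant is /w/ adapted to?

/g/ is closest: manner differs (approximant→stop, +4), place distance 1 (labiovelar→velar), same voicing; total 5. Next closest is /h/ at distance 6.

g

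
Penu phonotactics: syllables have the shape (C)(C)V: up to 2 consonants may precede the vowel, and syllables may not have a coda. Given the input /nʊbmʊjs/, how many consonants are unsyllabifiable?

2

Syllabifying with onset maximization leaves /j/, /s/ stranded (no codas are permitted; onsets may contain at most 2 consonants).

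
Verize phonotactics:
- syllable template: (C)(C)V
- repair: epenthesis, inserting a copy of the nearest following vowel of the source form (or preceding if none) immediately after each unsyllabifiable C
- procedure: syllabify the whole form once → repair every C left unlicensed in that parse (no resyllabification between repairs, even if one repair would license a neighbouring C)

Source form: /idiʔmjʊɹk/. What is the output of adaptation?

idiʔʊmjʊɹʊkʊ

Under (C)(C)V, the unsyllabifiable consonants are /ʔ/, /ɹ/, /k/ (no codas are permitted; onsets may contain at most 2 consonants).
Each unlicensed consonant becomes the onset of a new syllable: /ʔ/ → /ʔʊ/, /ɹ/ → /ɹʊ/, /k/ → /kʊ/.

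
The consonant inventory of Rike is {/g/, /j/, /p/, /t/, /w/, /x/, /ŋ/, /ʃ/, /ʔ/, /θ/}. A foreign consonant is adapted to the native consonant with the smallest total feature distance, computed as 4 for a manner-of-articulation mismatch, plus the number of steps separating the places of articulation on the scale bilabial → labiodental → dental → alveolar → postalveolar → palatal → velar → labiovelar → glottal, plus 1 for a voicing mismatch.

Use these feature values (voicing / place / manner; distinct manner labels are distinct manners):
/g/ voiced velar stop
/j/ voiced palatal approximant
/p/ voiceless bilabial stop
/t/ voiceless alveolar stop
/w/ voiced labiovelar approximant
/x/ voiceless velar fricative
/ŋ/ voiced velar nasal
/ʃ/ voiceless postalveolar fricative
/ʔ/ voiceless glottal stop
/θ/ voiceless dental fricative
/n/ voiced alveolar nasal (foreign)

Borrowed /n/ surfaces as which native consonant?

/ŋ/ is closest: same manner (nasal), place distance 3 (alveolar→velar), same voicing; total 3. Next closest is /t/ at distance 5.

ŋ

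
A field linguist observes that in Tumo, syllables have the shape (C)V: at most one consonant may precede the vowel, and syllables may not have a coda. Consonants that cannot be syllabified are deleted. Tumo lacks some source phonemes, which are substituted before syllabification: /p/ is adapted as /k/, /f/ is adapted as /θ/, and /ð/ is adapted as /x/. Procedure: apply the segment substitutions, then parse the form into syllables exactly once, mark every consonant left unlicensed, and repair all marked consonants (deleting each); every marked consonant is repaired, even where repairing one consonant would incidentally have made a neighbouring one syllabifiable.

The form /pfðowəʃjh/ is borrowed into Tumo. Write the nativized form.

Substitution: /p/ → /k/, /f/ → /θ/, /ð/ → /x/, giving /kθxowəʃjh/.
Under (C)V, the unsyllabifiable consonants are /k/, /θ/, /ʃ/, /j/, /h/ (no codas are permitted; onsets are limited to one consonant).
Each unlicensed consonant is deleted: /k/, /θ/, /ʃ/, /j/, /h/.

xowə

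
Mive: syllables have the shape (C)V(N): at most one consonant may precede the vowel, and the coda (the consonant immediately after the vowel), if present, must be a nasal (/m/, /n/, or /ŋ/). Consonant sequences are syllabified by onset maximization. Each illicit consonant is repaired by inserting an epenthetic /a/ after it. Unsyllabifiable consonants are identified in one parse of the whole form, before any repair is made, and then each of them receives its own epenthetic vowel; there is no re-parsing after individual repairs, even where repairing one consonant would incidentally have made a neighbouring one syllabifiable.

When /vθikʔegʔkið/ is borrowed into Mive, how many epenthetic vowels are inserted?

The unsyllabifiable consonants are /v/, /k/, /g/, /ʔ/, /ð/; each receives one epenthetic vowel.

5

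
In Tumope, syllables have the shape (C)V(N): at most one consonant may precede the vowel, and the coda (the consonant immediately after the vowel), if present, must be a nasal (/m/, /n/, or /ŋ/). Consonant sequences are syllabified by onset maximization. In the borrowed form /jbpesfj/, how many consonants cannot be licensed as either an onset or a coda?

Under (C)V(N), the unsyllabifiable consonants are /j/, /b/, /s/, /f/, /j/ (only a nasal (/m/, /n/, or /ŋ/) is licensed in coda position; onsets are limited to one consonant).

5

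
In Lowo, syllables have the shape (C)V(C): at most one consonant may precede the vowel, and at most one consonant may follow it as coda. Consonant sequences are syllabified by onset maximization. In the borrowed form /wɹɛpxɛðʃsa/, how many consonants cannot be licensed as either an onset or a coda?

The consonants /w/, /ʃ/ cannot be parsed into a legal (C)V(C) syllable (at most one coda consonant is licensed; onsets are limited to one consonant).

2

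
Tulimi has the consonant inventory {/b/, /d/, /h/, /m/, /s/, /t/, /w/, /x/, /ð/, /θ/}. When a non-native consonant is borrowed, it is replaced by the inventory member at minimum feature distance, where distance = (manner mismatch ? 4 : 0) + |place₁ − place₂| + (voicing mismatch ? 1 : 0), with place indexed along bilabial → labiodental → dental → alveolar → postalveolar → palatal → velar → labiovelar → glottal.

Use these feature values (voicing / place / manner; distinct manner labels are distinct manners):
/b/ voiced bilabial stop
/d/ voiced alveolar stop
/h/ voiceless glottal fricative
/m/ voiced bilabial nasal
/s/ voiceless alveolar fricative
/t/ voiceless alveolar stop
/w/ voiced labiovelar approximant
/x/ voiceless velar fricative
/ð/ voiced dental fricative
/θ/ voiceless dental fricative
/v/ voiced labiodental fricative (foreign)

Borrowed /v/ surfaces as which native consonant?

/ð/ is closest: same manner (fricative), place distance 1 (labiodental→dental), same voicing; total 1. Next closest is /θ/ at distance 2.

ð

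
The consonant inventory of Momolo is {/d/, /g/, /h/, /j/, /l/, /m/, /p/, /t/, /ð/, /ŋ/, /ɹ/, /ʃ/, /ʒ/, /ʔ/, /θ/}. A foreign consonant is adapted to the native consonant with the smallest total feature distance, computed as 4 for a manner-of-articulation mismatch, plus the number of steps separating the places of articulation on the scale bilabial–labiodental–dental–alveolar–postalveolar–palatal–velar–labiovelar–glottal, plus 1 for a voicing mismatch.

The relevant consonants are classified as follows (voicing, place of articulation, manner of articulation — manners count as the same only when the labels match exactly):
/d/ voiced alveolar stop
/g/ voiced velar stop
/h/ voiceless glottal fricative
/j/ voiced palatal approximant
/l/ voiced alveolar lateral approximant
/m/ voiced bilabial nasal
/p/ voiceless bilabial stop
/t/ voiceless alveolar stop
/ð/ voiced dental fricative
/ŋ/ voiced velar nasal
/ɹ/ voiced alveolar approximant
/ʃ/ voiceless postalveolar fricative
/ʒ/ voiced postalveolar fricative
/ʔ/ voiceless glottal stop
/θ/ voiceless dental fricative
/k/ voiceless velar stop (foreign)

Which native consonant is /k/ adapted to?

/g/ is closest: same manner (stop), place distance 0 (velar→velar), voicing differs (+1); total 1. Next closest is /ʔ/ at distance 2.

g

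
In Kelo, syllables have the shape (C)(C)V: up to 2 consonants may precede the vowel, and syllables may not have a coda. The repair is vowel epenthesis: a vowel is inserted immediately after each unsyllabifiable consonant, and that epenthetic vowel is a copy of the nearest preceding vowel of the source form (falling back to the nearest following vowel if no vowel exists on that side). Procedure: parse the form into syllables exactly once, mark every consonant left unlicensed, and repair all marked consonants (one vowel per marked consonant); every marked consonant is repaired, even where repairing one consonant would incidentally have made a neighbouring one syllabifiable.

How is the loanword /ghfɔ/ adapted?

gɔhfɔ

Under (C)(C)V, the unsyllabifiable consonants are /g/ (no codas are permitted; onsets may contain at most 2 consonants).
Each unlicensed consonant becomes the onset of a new syllable: /g/ → /gɔ/.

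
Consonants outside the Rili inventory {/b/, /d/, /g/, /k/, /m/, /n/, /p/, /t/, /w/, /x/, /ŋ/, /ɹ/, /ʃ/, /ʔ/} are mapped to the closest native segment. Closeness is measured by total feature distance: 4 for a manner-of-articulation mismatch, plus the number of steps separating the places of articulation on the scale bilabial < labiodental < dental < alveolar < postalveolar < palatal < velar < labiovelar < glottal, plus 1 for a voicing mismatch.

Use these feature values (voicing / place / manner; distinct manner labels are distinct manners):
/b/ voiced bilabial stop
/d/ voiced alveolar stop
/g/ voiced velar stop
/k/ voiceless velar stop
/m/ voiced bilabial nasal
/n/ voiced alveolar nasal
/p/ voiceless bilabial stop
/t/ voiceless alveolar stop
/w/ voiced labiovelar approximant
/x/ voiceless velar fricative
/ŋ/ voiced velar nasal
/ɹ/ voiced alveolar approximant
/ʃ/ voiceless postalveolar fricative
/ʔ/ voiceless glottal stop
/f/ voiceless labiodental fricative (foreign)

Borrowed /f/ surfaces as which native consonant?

ʃ

/ʃ/ is closest: same manner (fricative), place distance 3 (labiodental→postalveolar), same voicing; total 3. Next closest is /p/ at distance 5.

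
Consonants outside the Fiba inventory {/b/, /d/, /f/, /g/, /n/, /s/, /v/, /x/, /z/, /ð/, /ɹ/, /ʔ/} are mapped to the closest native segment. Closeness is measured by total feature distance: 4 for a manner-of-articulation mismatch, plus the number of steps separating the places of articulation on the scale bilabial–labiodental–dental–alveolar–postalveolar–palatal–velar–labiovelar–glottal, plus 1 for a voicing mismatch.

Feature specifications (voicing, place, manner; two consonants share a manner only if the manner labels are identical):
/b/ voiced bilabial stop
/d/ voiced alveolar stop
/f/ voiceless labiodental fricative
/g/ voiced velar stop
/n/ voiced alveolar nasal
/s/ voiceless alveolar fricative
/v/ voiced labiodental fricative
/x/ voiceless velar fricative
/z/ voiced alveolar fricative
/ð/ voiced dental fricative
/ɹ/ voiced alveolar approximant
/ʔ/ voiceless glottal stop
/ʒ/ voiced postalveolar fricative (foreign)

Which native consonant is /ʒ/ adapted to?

z

/z/ is closest: same manner (fricative), place distance 1 (postalveolar→alveolar), same voicing; total 1. Next closest is /s/ at distance 2.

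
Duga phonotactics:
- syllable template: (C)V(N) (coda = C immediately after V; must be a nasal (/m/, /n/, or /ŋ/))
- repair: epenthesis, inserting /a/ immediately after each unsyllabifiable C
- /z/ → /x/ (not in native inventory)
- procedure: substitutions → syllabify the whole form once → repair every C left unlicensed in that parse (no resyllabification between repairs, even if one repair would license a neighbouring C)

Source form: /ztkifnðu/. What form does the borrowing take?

Substitution: /z/ → /x/, giving /xtkifnðu/.
Under (C)V(N), the unsyllabifiable consonants are /x/, /t/, /f/, /n/ (only a nasal (/m/, /n/, or /ŋ/) is licensed in coda position; onsets are limited to one consonant).
Epenthesis after each stranded consonant: /x/ → /xa/, /t/ → /ta/, /f/ → /fa/, /n/ → /na/.

xatakifanaðu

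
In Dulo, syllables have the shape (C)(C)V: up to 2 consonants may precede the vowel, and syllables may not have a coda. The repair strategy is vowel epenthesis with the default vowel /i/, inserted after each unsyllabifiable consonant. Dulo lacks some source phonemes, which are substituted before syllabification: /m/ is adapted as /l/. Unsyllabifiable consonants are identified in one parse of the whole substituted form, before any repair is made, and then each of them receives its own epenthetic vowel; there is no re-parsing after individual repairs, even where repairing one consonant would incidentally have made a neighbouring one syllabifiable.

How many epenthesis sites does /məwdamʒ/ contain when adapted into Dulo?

2

After substitution the input is /ləwdalʒ/.
The unsyllabifiable consonants are /l/, /ʒ/; each receives one epenthetic vowel.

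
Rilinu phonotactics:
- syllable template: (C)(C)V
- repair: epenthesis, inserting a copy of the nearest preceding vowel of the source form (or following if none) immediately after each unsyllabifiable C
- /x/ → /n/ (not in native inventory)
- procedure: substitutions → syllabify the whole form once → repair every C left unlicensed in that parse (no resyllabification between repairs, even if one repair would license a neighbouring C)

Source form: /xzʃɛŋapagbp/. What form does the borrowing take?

nɛzʃɛŋapagabapa

Substitution: /x/ → /n/, giving /nzʃɛŋapagbp/.
Under (C)(C)V, the unsyllabifiable consonants are /n/, /g/, /b/, /p/ (no codas are permitted; onsets may contain at most 2 consonants).
Each unlicensed consonant becomes the onset of a new syllable: /n/ → /nɛ/, /g/ → /ga/, /b/ → /ba/, /p/ → /pa/.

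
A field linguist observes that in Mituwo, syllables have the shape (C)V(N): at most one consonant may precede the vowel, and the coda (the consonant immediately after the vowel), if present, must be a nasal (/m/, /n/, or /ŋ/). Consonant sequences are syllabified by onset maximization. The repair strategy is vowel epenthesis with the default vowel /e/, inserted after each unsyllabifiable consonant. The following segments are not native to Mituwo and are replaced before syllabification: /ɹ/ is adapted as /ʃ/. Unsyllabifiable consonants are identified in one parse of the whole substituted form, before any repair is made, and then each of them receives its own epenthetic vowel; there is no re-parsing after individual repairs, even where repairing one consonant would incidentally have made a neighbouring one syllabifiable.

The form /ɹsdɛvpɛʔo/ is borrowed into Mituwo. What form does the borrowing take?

ʃesedɛvepɛʔo

Substitution: /ɹ/ → /ʃ/, giving /ʃsdɛvpɛʔo/.
Under (C)V(N), the unsyllabifiable consonants are /ʃ/, /s/, /v/ (only a nasal (/m/, /n/, or /ŋ/) is licensed in coda position; onsets are limited to one consonant).
Inserting the epenthetic vowel yields /ʃ/ → /ʃe/, /s/ → /se/, /v/ → /ve/.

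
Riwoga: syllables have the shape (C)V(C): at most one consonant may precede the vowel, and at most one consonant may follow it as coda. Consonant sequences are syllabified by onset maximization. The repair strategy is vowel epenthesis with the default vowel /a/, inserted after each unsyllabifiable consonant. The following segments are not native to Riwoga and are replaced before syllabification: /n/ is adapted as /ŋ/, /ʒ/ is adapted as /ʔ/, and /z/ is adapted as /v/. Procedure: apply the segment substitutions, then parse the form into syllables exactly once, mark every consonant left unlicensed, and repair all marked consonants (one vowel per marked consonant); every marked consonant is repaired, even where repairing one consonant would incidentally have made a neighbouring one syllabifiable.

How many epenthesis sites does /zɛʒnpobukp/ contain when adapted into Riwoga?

After substitution the input is /vɛʔŋpobukp/.
The unsyllabifiable consonants are /ŋ/, /p/; each receives one epenthetic vowel.

2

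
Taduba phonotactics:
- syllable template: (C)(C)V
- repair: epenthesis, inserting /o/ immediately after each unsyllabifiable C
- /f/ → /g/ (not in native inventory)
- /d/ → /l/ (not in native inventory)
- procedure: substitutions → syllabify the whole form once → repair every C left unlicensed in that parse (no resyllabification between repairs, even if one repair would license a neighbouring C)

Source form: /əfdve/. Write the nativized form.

əgolve

Substitution: /f/ → /g/, /d/ → /l/, giving /əglve/.
Under (C)(C)V, the unsyllabifiable consonants are /g/ (no codas are permitted; onsets may contain at most 2 consonants).
Each unlicensed consonant becomes the onset of a new syllable: /g/ → /go/.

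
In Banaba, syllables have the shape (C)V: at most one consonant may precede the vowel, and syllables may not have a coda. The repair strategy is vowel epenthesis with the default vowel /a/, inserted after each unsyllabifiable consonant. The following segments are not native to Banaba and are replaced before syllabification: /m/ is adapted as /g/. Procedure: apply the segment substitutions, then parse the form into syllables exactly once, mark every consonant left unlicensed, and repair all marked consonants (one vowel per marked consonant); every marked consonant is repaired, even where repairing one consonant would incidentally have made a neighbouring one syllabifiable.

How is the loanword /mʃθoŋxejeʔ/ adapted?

Substitution: /m/ → /g/, giving /gʃθoŋxejeʔ/.
The consonants /g/, /ʃ/, /ŋ/, /ʔ/ cannot be parsed into a legal (C)V syllable (no codas are permitted; onsets are limited to one consonant).
Epenthesis after each stranded consonant: /g/ → /ga/, /ʃ/ → /ʃa/, /ŋ/ → /ŋa/, /ʔ/ → /ʔa/.

gaʃaθoŋaxejeʔa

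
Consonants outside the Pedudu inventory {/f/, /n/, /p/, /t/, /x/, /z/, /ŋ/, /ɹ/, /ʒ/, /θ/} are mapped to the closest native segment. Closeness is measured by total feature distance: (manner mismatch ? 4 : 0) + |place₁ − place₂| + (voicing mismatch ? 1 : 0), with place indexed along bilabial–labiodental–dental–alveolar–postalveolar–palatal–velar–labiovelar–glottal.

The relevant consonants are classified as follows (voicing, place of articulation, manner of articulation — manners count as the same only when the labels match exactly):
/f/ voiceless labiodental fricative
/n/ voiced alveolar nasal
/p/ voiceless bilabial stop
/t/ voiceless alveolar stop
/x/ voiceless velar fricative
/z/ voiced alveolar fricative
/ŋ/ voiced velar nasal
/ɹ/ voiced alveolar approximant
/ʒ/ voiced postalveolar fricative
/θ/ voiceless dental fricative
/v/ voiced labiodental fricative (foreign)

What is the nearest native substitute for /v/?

/f/ is closest: same manner (fricative), place distance 0 (labiodental→labiodental), voicing differs (+1); total 1. Next closest is /z/ at distance 2.

f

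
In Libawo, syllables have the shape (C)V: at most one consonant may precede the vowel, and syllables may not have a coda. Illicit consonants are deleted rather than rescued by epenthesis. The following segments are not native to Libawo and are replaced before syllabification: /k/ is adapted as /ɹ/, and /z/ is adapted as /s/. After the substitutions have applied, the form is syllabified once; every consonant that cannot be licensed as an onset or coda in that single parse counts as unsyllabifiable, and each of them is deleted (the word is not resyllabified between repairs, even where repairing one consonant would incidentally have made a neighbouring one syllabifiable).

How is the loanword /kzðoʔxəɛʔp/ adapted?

Substitution: /k/ → /ɹ/, /z/ → /s/, giving /ɹsðoʔxəɛʔp/.
The consonants /ɹ/, /s/, /ʔ/, /ʔ/, /p/ cannot be parsed into a legal (C)V syllable (no codas are permitted; onsets are limited to one consonant).
Deletion applies to /ɹ/, /s/, /ʔ/, /ʔ/, /p/.

ðoxəɛ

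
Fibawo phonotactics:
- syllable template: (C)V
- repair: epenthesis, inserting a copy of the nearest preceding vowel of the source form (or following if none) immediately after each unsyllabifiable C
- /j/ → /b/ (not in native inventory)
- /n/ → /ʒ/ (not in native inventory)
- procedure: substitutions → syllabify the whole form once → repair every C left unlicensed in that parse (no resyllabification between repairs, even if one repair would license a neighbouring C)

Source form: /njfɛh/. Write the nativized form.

ʒɛbɛfɛhɛ

Substitution: /n/ → /ʒ/, /j/ → /b/, giving /ʒbfɛh/.
The consonants /ʒ/, /b/, /h/ cannot be parsed into a legal (C)V syllable (no codas are permitted; onsets are limited to one consonant).
Epenthesis after each stranded consonant: /ʒ/ → /ʒɛ/, /b/ → /bɛ/, /h/ → /hɛ/.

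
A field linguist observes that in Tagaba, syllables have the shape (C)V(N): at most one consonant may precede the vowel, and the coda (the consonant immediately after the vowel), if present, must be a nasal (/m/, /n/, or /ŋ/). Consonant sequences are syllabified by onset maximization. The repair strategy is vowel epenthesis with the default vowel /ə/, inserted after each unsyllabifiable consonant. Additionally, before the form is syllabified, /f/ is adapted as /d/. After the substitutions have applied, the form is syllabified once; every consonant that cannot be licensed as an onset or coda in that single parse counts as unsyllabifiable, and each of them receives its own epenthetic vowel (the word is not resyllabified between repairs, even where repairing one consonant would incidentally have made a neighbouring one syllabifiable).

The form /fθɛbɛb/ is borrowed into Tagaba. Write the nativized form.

Substitution: /f/ → /d/, giving /dθɛbɛb/.
Under (C)V(N), the unsyllabifiable consonants are /d/, /b/ (only a nasal (/m/, /n/, or /ŋ/) is licensed in coda position; onsets are limited to one consonant).
Each unlicensed consonant becomes the onset of a new syllable: /d/ → /də/, /b/ → /bə/.

dəθɛbɛbə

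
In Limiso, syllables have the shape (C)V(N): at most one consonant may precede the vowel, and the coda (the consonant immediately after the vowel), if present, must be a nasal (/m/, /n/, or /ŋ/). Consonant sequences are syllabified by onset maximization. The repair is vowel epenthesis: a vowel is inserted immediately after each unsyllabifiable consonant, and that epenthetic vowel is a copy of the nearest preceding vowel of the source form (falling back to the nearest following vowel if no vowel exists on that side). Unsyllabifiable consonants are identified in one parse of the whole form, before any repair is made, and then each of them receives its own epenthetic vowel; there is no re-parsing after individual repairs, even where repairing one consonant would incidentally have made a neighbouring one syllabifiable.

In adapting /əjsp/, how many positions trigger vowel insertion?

The unsyllabifiable consonants are /j/, /s/, /p/; each receives one epenthetic vowel.

3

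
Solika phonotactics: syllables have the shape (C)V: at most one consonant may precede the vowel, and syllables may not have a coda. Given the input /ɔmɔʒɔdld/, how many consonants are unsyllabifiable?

Syllabifying with onset maximization leaves /d/, /l/, /d/ stranded (no codas are permitted; onsets are limited to one consonant).

3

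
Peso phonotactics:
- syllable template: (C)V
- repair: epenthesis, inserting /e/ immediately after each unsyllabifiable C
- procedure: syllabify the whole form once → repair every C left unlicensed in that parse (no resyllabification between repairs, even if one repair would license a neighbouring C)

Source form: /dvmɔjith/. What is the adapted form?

devemɔjitehe

Syllabifying with onset maximization leaves /d/, /v/, /t/, /h/ stranded (no codas are permitted; onsets are limited to one consonant).
Each unlicensed consonant becomes the onset of a new syllable: /d/ → /de/, /v/ → /ve/, /t/ → /te/, /h/ → /he/.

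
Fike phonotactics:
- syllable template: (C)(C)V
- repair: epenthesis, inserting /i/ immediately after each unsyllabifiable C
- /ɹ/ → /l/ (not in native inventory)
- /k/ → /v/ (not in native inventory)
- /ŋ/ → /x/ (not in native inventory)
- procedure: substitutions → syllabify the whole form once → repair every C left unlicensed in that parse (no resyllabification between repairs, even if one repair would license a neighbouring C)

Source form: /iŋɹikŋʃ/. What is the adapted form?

Substitution: /ŋ/ → /x/, /ɹ/ → /l/, /k/ → /v/, giving /ixlivxʃ/.
Syllabifying with onset maximization leaves /v/, /x/, /ʃ/ stranded (no codas are permitted; onsets may contain at most 2 consonants).
Inserting the epenthetic vowel yields /v/ → /vi/, /x/ → /xi/, /ʃ/ → /ʃi/.

ixlivixiʃi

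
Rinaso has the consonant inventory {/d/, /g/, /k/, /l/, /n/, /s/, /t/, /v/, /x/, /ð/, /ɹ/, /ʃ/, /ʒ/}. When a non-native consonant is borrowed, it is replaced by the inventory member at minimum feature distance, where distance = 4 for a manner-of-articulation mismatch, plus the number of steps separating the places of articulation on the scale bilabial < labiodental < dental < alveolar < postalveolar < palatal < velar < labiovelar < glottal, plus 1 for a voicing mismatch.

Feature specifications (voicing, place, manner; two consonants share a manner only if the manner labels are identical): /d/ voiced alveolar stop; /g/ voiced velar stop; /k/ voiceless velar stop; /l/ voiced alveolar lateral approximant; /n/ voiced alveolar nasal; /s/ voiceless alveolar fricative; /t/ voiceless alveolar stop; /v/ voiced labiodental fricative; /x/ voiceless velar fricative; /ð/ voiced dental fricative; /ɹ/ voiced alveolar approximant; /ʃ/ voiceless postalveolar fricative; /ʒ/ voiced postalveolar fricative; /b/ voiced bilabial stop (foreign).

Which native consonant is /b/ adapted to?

/d/ is closest: same manner (stop), place distance 3 (bilabial→alveolar), same voicing; total 3. Next closest is /t/ at distance 4.

d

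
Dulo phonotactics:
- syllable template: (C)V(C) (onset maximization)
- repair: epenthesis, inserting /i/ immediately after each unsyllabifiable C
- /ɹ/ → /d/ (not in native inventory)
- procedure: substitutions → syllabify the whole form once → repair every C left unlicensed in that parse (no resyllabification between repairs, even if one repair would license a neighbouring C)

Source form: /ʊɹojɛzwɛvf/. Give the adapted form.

Substitution: /ɹ/ → /d/, giving /ʊdojɛzwɛvf/.
Syllabifying with onset maximization leaves /f/ stranded (at most one coda consonant is licensed; onsets are limited to one consonant).
Epenthesis after each stranded consonant: /f/ → /fi/.

ʊdojɛzwɛvfi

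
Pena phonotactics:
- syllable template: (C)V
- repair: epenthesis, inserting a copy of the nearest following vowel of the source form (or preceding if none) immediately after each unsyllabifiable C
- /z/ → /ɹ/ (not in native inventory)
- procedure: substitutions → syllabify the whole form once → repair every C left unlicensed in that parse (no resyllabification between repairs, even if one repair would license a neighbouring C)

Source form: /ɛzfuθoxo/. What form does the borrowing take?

ɛɹufuθoxo

Substitution: /z/ → /ɹ/, giving /ɛɹfuθoxo/.
Syllabifying with onset maximization leaves /ɹ/ stranded (no codas are permitted; onsets are limited to one consonant).
Epenthesis after each stranded consonant: /ɹ/ → /ɹu/.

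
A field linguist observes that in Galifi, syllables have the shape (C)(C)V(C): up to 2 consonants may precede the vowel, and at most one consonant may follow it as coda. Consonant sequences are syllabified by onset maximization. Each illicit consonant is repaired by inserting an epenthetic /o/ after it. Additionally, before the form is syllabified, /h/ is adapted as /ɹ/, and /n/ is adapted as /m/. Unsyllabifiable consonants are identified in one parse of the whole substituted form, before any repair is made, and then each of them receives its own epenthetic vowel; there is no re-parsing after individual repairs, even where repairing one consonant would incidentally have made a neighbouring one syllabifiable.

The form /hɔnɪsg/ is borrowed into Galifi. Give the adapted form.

ɹɔmɪsgo

Substitution: /h/ → /ɹ/, /n/ → /m/, giving /ɹɔmɪsg/.
The consonants /g/ cannot be parsed into a legal (C)(C)V(C) syllable (at most one coda consonant is licensed; onsets may contain at most 2 consonants).
Each unlicensed consonant becomes the onset of a new syllable: /g/ → /go/.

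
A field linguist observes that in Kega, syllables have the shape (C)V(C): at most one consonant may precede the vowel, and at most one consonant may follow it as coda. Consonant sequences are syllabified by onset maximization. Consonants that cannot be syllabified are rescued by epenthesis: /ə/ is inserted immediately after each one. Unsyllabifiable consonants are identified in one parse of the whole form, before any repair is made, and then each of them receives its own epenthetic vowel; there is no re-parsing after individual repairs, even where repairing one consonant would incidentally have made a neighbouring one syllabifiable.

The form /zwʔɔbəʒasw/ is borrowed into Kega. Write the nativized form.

zəwəʔɔbəʒaswə

Under (C)V(C), the unsyllabifiable consonants are /z/, /w/, /w/ (at most one coda consonant is licensed; onsets are limited to one consonant).
Each unlicensed consonant becomes the onset of a new syllable: /z/ → /zə/, /w/ → /wə/, /w/ → /wə/.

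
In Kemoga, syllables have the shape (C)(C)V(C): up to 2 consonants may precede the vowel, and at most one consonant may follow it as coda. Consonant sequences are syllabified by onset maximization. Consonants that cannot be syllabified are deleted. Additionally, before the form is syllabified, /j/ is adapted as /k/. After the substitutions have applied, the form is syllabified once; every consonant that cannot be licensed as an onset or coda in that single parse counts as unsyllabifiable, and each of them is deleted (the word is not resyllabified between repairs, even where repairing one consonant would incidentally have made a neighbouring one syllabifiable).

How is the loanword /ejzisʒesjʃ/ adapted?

Substitution: /j/ → /k/, giving /ekzisʒeskʃ/.
The consonants /k/, /ʃ/ cannot be parsed into a legal (C)(C)V(C) syllable (at most one coda consonant is licensed; onsets may contain at most 2 consonants).
Deleting the stranded consonants removes /k/, /ʃ/.

ekzisʒes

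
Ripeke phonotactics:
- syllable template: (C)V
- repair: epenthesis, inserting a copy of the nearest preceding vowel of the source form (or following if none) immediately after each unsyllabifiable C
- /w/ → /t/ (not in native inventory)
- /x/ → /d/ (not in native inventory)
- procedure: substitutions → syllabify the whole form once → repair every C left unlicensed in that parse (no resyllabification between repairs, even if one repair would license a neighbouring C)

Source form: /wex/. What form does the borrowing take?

Substitution: /w/ → /t/, /x/ → /d/, giving /ted/.
The consonants /d/ cannot be parsed into a legal (C)V syllable (no codas are permitted; onsets are limited to one consonant).
Epenthesis after each stranded consonant: /d/ → /de/.

tede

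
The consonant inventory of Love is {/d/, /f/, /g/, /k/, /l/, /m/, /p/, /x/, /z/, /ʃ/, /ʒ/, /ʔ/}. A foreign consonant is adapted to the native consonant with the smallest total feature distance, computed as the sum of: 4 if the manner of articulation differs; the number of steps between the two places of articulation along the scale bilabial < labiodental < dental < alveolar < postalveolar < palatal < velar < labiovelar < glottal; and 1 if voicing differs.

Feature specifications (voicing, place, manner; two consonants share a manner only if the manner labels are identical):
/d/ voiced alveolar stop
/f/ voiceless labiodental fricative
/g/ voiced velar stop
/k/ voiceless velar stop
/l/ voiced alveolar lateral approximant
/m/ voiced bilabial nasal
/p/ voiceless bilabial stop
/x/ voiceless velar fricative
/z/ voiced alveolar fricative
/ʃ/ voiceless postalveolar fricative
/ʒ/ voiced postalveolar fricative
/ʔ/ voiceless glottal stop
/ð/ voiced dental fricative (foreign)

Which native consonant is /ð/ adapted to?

/z/ is closest: same manner (fricative), place distance 1 (dental→alveolar), same voicing; total 1. Next closest is /f/ at distance 2.

z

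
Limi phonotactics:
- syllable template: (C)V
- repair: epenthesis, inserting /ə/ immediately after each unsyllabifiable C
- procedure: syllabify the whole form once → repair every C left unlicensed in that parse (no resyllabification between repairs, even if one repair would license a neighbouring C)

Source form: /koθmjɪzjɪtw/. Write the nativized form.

koθəməjɪzəjɪtəwə

The consonants /θ/, /m/, /z/, /t/, /w/ cannot be parsed into a legal (C)V syllable (no codas are permitted; onsets are limited to one consonant).
Each unlicensed consonant becomes the onset of a new syllable: /θ/ → /θə/, /m/ → /mə/, /z/ → /zə/, /t/ → /tə/, /w/ → /wə/.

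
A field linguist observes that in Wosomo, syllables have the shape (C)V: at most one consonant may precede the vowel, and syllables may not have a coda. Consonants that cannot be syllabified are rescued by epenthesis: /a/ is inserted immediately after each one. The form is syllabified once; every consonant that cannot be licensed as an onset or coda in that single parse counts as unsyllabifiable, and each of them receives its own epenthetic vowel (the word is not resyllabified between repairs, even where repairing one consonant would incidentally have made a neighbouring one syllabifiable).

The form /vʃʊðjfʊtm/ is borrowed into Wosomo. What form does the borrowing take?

vaʃʊðajafʊtama

The consonants /v/, /ð/, /j/, /t/, /m/ cannot be parsed into a legal (C)V syllable (no codas are permitted; onsets are limited to one consonant).
Each unlicensed consonant becomes the onset of a new syllable: /v/ → /va/, /ð/ → /ða/, /j/ → /ja/, /t/ → /ta/, /m/ → /ma/.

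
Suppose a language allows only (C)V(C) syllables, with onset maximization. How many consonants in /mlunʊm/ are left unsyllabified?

1

Under (C)V(C), the unsyllabifiable consonants are /m/ (at most one coda consonant is licensed; onsets are limited to one consonant).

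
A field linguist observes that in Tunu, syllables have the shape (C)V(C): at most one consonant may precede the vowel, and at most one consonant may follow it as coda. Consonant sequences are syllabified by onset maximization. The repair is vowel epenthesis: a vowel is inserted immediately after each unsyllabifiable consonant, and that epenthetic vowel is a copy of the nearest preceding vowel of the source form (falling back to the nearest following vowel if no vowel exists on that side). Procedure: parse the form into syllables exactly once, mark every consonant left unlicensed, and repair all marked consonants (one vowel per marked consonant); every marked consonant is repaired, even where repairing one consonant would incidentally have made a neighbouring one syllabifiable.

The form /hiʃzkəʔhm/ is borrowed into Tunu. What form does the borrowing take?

Syllabifying with onset maximization leaves /z/, /h/, /m/ stranded (at most one coda consonant is licensed; onsets are limited to one consonant).
Each unlicensed consonant becomes the onset of a new syllable: /z/ → /zi/, /h/ → /hə/, /m/ → /mə/.

hiʃzikəʔhəmə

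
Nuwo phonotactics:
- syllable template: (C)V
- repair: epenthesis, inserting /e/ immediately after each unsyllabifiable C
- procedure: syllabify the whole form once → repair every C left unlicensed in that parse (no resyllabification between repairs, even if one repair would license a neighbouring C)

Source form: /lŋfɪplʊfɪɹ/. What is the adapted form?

The consonants /l/, /ŋ/, /p/, /ɹ/ cannot be parsed into a legal (C)V syllable (no codas are permitted; onsets are limited to one consonant).
Inserting the epenthetic vowel yields /l/ → /le/, /ŋ/ → /ŋe/, /p/ → /pe/, /ɹ/ → /ɹe/.

leŋefɪpelʊfɪɹe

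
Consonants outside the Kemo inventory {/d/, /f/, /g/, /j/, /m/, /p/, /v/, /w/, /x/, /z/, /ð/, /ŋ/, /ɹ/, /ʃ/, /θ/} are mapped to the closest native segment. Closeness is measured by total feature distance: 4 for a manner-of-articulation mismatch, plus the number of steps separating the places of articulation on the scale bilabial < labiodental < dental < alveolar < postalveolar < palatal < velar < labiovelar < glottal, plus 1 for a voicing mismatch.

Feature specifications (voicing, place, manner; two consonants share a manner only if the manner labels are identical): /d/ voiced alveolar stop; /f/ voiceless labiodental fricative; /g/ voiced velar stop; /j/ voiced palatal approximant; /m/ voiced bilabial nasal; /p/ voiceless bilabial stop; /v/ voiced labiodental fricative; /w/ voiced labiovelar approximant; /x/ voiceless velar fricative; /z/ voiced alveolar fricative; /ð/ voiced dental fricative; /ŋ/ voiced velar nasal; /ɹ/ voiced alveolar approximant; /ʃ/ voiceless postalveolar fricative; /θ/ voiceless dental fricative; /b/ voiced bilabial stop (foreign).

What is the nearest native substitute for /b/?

/p/ is closest: same manner (stop), place distance 0 (bilabial→bilabial), voicing differs (+1); total 1. Next closest is /d/ at distance 3.

p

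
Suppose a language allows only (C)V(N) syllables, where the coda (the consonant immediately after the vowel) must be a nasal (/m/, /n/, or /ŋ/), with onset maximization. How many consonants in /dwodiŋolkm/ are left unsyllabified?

4

Syllabifying with onset maximization leaves /d/, /l/, /k/, /m/ stranded (only a nasal (/m/, /n/, or /ŋ/) is licensed in coda position; onsets are limited to one consonant).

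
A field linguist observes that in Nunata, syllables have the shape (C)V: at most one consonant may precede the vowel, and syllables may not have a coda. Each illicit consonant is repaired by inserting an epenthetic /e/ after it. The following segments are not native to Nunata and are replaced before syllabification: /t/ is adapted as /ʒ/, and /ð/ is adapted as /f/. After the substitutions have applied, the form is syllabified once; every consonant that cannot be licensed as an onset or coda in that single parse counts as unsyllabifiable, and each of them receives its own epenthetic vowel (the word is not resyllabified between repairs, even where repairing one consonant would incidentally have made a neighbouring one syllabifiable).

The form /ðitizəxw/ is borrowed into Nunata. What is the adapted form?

Substitution: /ð/ → /f/, /t/ → /ʒ/, giving /fiʒizəxw/.
The consonants /x/, /w/ cannot be parsed into a legal (C)V syllable (no codas are permitted; onsets are limited to one consonant).
Each unlicensed consonant becomes the onset of a new syllable: /x/ → /xe/, /w/ → /we/.

fiʒizəxewe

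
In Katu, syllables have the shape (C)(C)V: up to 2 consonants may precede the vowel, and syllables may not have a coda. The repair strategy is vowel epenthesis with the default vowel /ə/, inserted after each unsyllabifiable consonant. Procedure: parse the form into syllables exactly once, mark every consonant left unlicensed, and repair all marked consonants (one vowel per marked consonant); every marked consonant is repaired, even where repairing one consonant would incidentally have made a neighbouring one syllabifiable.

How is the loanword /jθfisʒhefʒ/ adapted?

Under (C)(C)V, the unsyllabifiable consonants are /j/, /s/, /f/, /ʒ/ (no codas are permitted; onsets may contain at most 2 consonants).
Each unlicensed consonant becomes the onset of a new syllable: /j/ → /jə/, /s/ → /sə/, /f/ → /fə/, /ʒ/ → /ʒə/.

jəθfisəʒhefəʒə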